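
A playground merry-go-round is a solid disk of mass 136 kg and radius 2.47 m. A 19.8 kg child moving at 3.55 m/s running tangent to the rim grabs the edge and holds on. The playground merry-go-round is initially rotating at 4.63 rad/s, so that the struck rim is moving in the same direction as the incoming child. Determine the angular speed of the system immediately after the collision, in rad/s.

|ω_f| ≈ 3.91 rad/s

About the axle the impulsive forces during the collision are internal, so angular momentum about that axis is conserved.
I_p = ½(136)(2.47)² = 414.9 kg·m². Taking the sense of the child's angular momentum as positive, L_{child} = m v R = (19.8)(3.55)(2.47) = 173.6 kg·m²/s.
L_i = +I_p ω_p + m v R = +(414.9)(4.63) + 173.6 = 2094 kg·m²/s.
After sticking, I_f = I_p + m R² = 414.9 + (19.8)(2.47)² = 535.7 kg·m².
ω_f = L_i / I_f = 2094 / 535.7 = 3.910 rad/s.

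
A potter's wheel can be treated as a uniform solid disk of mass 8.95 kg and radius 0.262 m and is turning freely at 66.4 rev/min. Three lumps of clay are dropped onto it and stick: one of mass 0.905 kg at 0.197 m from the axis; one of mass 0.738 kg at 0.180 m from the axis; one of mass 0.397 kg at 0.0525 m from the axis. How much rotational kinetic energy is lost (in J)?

energy lost ≈ 1.22 J

No external torque acts about the axis; L_before = L_after.
I_p = ½(8.95)(0.262)² = 0.3072 kg·m².
Added inertia Σmr² = (0.905)(0.197)² + (0.738)(0.180)² + (0.397)(0.0525)² = 0.06013 kg·m²; I_f = 0.3072 + 0.06013 = 0.3673 kg·m².
ω_f = I_p ω_i / I_f = (0.3072)(66.4) / 0.3673 = 55.53 rpm.
KE_i = ½(0.3072)(6.953 rad/s)² = 7.426 J; KE_f = ½(0.3673)(5.815)² = 6.210 J.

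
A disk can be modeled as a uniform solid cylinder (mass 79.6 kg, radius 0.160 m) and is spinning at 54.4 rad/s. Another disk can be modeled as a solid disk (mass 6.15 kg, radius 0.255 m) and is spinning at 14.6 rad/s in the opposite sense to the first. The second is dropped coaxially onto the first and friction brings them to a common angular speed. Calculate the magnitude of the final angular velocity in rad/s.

|ω_f| ≈ 43.1 rad/s

No external torque acts about the common axis, so total angular momentum is conserved.
Moments of inertia: I_A = ½(79.6)(0.160)² = 1.019 kg·m²; I_B = ½(6.15)(0.255)² = 0.2000 kg·m².
Taking A's sense as positive: L = (1.019)(54.4) − (0.2000)(14.6) = 52.51 kg·m²·rad/s.
Combined I = 1.019 + 0.2000 = 1.219 kg·m².
ω_f = L / I = 52.51 / 1.219 = 43.08 rad/s.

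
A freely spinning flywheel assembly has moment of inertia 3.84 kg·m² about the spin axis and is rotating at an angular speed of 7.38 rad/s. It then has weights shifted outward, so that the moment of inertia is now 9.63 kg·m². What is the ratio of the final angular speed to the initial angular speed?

Angular momentum about the spin axis is conserved since the torque about it is zero.
ω₂/ω₁ = I₁/I₂ = 3.840 / 9.630 = 0.3988.

ω₂/ω₁ ≈ 0.399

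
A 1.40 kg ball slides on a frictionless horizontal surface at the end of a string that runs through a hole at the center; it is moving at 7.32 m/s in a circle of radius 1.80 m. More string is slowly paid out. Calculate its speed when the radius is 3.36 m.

v₂ ≈ 3.92 m/s

The only horizontal force on the mass is along the cord (radial), so it exerts no torque about the hole and angular momentum m v r is conserved.
v₂ = v₁ r₁ / r₂ = (7.32)(1.80) / (3.36) = 3.921 m/s.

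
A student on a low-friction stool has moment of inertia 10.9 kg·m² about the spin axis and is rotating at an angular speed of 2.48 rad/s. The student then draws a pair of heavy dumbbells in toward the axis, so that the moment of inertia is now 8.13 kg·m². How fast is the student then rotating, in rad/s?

Angular momentum about the spin axis is conserved since the torque about it is zero.
ω₂ = I₁ω₁ / I₂ = (10.90)(2.48 rad/s) / (8.130) = 3.325 rad/s.

ω₂ ≈ 3.32 rad/s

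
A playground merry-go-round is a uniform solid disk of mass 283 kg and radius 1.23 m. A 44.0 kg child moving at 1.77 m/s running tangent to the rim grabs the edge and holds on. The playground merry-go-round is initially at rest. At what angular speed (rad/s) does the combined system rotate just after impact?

The axle reaction passes through the axle and exerts no torque about it; angular momentum about the axle is conserved through the impact.
I_p = ½(283)(1.23)² = 214.1 kg·m². Taking the sense of the child's angular momentum as positive, L_{child} = m v R = (44.0)(1.77)(1.23) = 95.79 kg·m²/s.
L_i = 0 + 95.79 = 95.79 kg·m²/s.
After sticking, I_f = I_p + m R² = 214.1 + (44.0)(1.23)² = 280.6 kg·m².
ω_f = L_i / I_f = 95.79 / 280.6 = 0.3413 rad/s.

|ω_f| ≈ 0.341 rad/s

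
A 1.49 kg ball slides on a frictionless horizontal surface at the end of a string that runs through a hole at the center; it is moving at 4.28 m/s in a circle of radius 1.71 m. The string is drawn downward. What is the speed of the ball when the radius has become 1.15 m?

v₂ ≈ 6.36 m/s

The only horizontal force on the mass is along the cord (radial), so it exerts no torque about the hole and angular momentum m v r is conserved.
v₂ = v₁ r₁ / r₂ = (4.28)(1.71) / (1.15) = 6.364 m/s.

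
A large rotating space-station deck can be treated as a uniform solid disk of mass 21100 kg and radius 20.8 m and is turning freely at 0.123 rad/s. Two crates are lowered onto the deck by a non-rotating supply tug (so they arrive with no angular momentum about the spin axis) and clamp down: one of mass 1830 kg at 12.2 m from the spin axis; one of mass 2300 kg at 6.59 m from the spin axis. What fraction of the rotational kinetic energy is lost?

The added mass arrives with no angular momentum about the spin axis, and any external torque about the spin axis is negligible, so the system's angular momentum is conserved.
I_p = ½(21100)(20.8)² = 4.564e+06 kg·m².
Added inertia Σmr² = (1830)(12.2)² + (2300)(6.59)² = 3.723e+05 kg·m²; I_f = 4.564e+06 + 3.723e+05 = 4.937e+06 kg·m².
ω_f = I_p ω_i / I_f = (4.564e+06)(0.123) / 4.937e+06 = 0.1137 rad/s.
KE_i = ½(4.564e+06)(0.1230 rad/s)² = 34530 J; KE_f = ½(4.937e+06)(0.1137)² = 31920 J.
Fraction lost = 0.07541.

fraction ≈ 0.0754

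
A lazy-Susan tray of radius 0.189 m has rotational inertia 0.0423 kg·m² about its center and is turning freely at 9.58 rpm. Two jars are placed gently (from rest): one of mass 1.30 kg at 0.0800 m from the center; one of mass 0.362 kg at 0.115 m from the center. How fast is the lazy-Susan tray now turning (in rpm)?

No external torque acts about the center; L_before = L_after.
Added inertia Σmr² = (1.30)(0.0800)² + (0.362)(0.115)² = 0.01311 kg·m²; I_f = 0.04230 + 0.01311 = 0.05541 kg·m².
ω_f = I_p ω_i / I_f = (0.04230)(9.58) / 0.05541 = 7.314 rpm.

ω_f ≈ 7.31 rpm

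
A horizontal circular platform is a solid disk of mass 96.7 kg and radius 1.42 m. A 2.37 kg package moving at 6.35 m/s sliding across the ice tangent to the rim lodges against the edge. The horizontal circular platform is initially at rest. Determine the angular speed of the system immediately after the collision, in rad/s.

About the central axle the impulsive forces during the collision are internal, so angular momentum about that axis is conserved.
I_p = ½(96.7)(1.42)² = 97.49 kg·m². Taking the sense of the package's angular momentum as positive, L_{package} = m v R = (2.37)(6.35)(1.42) = 21.37 kg·m²/s.
L_i = 0 + 21.37 = 21.37 kg·m²/s.
After sticking, I_f = I_p + m R² = 97.49 + (2.37)(1.42)² = 102.3 kg·m².
ω_f = L_i / I_f = 21.37 / 102.3 = 0.2090 rad/s.

|ω_f| ≈ 0.209 rad/s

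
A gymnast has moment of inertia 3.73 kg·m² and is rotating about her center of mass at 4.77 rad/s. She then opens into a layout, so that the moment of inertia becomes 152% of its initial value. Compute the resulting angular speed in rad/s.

Angular momentum about the spin axis is conserved since the torque about it is zero.
I₂ = 1.52 × 3.73 = 5.670 kg·m².
ω₂ = I₁ω₁ / I₂ = (3.730)(4.77 rad/s) / (5.670) = 3.138 rad/s.

ω₂ ≈ 3.14 rad/s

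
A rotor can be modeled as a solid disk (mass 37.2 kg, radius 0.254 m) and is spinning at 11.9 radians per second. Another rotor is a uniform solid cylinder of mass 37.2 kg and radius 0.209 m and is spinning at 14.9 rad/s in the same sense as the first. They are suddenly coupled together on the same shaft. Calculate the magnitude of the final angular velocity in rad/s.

No external torque acts about the common axis, so total angular momentum is conserved.
Moments of inertia: I_A = ½(37.2)(0.254)² = 1.200 kg·m²; I_B = ½(37.2)(0.209)² = 0.8125 kg·m².
Taking A's sense as positive: L = (1.200)(11.9) + (0.8125)(14.9) = 26.39 kg·m²·rad/s.
Combined I = 1.200 + 0.8125 = 2.012 kg·m².
ω_f = L / I = 26.39 / 2.012 = 13.11 rad/s.

|ω_f| ≈ 13.1 rad/s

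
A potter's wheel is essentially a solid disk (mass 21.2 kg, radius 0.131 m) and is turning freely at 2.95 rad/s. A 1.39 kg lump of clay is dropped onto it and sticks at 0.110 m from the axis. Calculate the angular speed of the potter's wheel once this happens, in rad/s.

The added mass arrives with no angular momentum about the axis, and any external torque about the axis is negligible, so the system's angular momentum is conserved.
I_p = ½(21.2)(0.131)² = 0.1819 kg·m².
Added inertia Σmr² = (1.39)(0.110)² = 0.01682 kg·m²; I_f = 0.1819 + 0.01682 = 0.1987 kg·m².
ω_f = I_p ω_i / I_f = (0.1819)(2.95) / 0.1987 = 2.700 rad/s.

ω_f ≈ 2.70 rad/s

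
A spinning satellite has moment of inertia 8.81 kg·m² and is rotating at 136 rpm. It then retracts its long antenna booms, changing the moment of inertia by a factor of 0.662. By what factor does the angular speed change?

With no external torque about the axis, L is conserved: I₁ω₁ = I₂ω₂.
I₂ = 0.662 × 8.81 = 5.832 kg·m².
ω₂/ω₁ = I₁/I₂ = 8.810 / 5.832 = 1.511.

ω₂/ω₁ ≈ 1.51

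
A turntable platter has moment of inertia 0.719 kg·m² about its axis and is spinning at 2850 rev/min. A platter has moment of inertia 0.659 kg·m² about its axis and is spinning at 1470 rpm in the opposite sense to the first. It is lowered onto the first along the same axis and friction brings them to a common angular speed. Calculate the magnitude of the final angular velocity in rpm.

No external torque acts about the common axis, so total angular momentum is conserved.
Taking A's sense as positive: L = (0.7190)(2850) − (0.6590)(1470) = 1080 kg·m²·rpm.
Combined I = 0.7190 + 0.6590 = 1.378 kg·m².
ω_f = L / I = 1080 / 1.378 = 784.0 rpm.

|ω_f| ≈ 784 rpm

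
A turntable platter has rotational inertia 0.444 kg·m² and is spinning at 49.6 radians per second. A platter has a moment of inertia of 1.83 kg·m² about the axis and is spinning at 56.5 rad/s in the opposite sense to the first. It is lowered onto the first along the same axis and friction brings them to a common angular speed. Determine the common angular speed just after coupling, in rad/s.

|ω_f| ≈ 35.8 rad/s

No external torque acts about the common axis, so total angular momentum is conserved.
Taking A's sense as positive: L = (0.4440)(49.6) − (1.830)(56.5) = -81.37 kg·m²·rad/s.
Combined I = 0.4440 + 1.830 = 2.274 kg·m².
ω_f = L / I = -81.37 / 2.274 = -35.78 rad/s.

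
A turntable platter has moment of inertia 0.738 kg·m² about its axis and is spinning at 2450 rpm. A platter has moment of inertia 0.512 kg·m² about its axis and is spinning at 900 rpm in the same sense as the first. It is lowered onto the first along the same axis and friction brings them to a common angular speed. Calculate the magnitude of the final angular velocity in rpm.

The coupling torques are internal; angular momentum about the shared axis is conserved.
Taking A's sense as positive: L = (0.7380)(2450) + (0.5120)(900) = 2269 kg·m²·rpm.
Combined I = 0.7380 + 0.5120 = 1.250 kg·m².
ω_f = L / I = 2269 / 1.250 = 1815 rpm.

|ω_f| ≈ 1820 rpm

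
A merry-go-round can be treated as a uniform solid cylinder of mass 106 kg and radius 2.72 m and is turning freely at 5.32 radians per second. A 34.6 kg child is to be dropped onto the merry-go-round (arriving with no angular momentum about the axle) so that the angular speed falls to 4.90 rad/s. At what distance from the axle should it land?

r ≈ 0.986 m

No external torque acts about the axle; L_before = L_after.
I_p = ½(106)(2.72)² = 392.1 kg·m².
I_p ω_i = (I_p + m r²) ω_f ⇒ m r² = I_p(ω_i/ω_f − 1) = 392.1(5.32/4.90 − 1) = 33.61 kg·m².
r = √(33.61/34.6) = 0.9856 m.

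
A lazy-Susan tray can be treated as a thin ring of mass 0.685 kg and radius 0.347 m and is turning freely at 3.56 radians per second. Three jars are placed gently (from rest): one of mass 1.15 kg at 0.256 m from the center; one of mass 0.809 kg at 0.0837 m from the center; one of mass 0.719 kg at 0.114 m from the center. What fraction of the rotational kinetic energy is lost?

fraction ≈ 0.523

No external torque acts about the center; L_before = L_after.
I_p = (0.685)(0.347)² = 0.08248 kg·m².
Added inertia Σmr² = (1.15)(0.256)² + (0.809)(0.0837)² + (0.719)(0.114)² = 0.09038 kg·m²; I_f = 0.08248 + 0.09038 = 0.1729 kg·m².
ω_f = I_p ω_i / I_f = (0.08248)(3.56) / 0.1729 = 1.699 rad/s.
KE_i = ½(0.08248)(3.560 rad/s)² = 0.5227 J; KE_f = ½(0.1729)(1.699)² = 0.2494 J.
Fraction lost = 0.5228.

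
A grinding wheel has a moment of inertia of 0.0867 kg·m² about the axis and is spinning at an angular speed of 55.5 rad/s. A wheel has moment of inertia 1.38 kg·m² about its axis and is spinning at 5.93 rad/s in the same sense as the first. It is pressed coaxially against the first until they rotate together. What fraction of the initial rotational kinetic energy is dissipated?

The coupling torques are internal; angular momentum about the shared axis is conserved.
Taking A's sense as positive: L = (0.08670)(55.5) + (1.380)(5.93) = 13.00 kg·m²·rad/s.
Combined I = 0.08670 + 1.380 = 1.467 kg·m².
ω_f = L / I = 13.00 / 1.467 = 8.860 rad/s.
KE_i = ½ΣIω² = 157.8 J; KE_f = ½(1.467)(8.860)² = 57.57 J.
Fraction dissipated = (KE_i − KE_f)/KE_i = 0.6352.

fraction ≈ 0.635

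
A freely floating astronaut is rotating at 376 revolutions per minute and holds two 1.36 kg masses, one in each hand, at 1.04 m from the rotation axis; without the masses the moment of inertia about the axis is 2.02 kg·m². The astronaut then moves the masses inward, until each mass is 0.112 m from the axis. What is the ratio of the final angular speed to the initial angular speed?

ω₂/ω₁ ≈ 2.42

With no external torque about the axis, L is conserved: I₁ω₁ = I₂ω₂.
I₁ = 2.02 + 2(1.36)(1.04)² = 4.962 kg·m²; I₂ = 2.02 + 2(1.36)(0.112)² = 2.054 kg·m².
ω₂/ω₁ = I₁/I₂ = 4.962 / 2.054 = 2.416.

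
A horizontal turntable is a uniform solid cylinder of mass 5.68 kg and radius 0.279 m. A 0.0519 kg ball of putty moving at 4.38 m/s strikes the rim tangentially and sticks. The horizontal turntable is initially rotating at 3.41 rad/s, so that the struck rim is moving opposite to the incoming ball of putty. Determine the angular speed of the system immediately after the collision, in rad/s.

|ω_f| ≈ 3.07 rad/s

The axle reaction passes through the axle and exerts no torque about it; angular momentum about the axle is conserved through the impact.
I_p = ½(5.68)(0.279)² = 0.2211 kg·m². Taking the sense of the ball of putty's angular momentum as positive, L_{ball} = m v R = (0.0519)(4.38)(0.279) = 0.06342 kg·m²/s.
L_i = −I_p ω_p + m v R = −(0.2211)(3.41) + 0.06342 = -0.6904 kg·m²/s.
After sticking, I_f = I_p + m R² = 0.2211 + (0.0519)(0.279)² = 0.2251 kg·m².
ω_f = L_i / I_f = -0.6904 / 0.2251 = -3.067 rad/s.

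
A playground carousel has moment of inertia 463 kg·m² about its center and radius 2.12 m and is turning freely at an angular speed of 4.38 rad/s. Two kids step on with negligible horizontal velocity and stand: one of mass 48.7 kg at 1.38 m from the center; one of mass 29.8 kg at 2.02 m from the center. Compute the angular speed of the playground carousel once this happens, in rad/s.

The added mass arrives with no angular momentum about the center, and any external torque about the center is negligible, so the system's angular momentum is conserved.
Added inertia Σmr² = (48.7)(1.38)² + (29.8)(2.02)² = 214.3 kg·m²; I_f = 463.0 + 214.3 = 677.3 kg·m².
ω_f = I_p ω_i / I_f = (463.0)(4.38) / 677.3 = 2.994 rad/s.

ω_f ≈ 2.99 rad/s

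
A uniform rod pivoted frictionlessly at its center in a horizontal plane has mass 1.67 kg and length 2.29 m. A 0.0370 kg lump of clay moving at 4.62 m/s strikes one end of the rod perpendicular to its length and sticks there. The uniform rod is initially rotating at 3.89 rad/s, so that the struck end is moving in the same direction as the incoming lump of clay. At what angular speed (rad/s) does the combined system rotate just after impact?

|ω_f| ≈ 3.90 rad/s

About the pivot the impulsive forces during the collision are internal, so angular momentum about that axis is conserved.
I_p = (1/12)(1.67)(2.29)² = 0.7298 kg·m². Taking the sense of the lump of clay's angular momentum as positive, L_{lump} = m v R = (0.0370)(4.62)(2.29/2) = 0.1957 kg·m²/s.
L_i = +I_p ω_p + m v R = +(0.7298)(3.89) + 0.1957 = 3.035 kg·m²/s.
After sticking, I_f = I_p + m R² = 0.7298 + (0.0370)(2.29/2)² = 0.7783 kg·m².
ω_f = L_i / I_f = 3.035 / 0.7783 = 3.899 rad/s.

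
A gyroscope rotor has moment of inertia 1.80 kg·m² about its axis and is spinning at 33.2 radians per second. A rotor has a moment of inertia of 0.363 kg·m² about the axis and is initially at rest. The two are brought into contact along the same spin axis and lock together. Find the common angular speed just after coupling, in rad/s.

|ω_f| ≈ 27.6 rad/s

No external torque acts about the common axis, so total angular momentum is conserved.
Taking A's sense as positive: L = (1.800)(33.2) = 59.76 kg·m²·rad/s.
Combined I = 1.800 + 0.3630 = 2.163 kg·m².
ω_f = L / I = 59.76 / 2.163 = 27.63 rad/s.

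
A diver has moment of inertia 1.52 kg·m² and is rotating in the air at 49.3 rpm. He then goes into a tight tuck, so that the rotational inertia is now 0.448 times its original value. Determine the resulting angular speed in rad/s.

Angular momentum about the spin axis is conserved since the torque about it is zero.
I₂ = 0.448 × 1.52 = 0.6810 kg·m².
ω₂ = I₁ω₁ / I₂ = (1.520)(49.3 rpm) / (0.6810) = 110.0 rpm = 11.52 rad/s.

ω₂ ≈ 11.5 rad/s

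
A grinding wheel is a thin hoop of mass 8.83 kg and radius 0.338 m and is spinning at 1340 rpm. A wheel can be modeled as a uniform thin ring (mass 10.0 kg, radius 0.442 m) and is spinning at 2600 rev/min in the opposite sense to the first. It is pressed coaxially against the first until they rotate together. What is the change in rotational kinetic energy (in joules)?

ΔKE ≈ -56600 J

No external torque acts about the common axis, so total angular momentum is conserved.
Moments of inertia: I_A = (8.83)(0.338)² = 1.009 kg·m²; I_B = (10.0)(0.442)² = 1.954 kg·m².
Taking A's sense as positive: L = (1.009)(1340) − (1.954)(2600) = -3728 kg·m²·rpm.
Combined I = 1.009 + 1.954 = 2.962 kg·m².
ω_f = L / I = -3728 / 2.962 = -1258 rpm.
KE_i = ½ΣIω² = 82350 J; KE_f = ½(2.962)(131.8)² = 25720 J.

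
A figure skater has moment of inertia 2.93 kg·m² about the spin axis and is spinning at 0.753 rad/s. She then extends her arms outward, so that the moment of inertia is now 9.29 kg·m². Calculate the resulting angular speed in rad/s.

With no external torque about the axis, L is conserved: I₁ω₁ = I₂ω₂.
ω₂ = I₁ω₁ / I₂ = (2.930)(0.753 rad/s) / (9.290) = 0.2375 rad/s.

ω₂ ≈ 0.237 rad/s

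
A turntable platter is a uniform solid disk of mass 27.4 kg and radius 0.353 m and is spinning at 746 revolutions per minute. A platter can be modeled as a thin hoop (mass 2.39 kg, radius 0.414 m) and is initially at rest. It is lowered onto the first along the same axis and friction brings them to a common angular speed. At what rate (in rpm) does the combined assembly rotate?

The coupling torques are internal; angular momentum about the shared axis is conserved.
Moments of inertia: I_A = ½(27.4)(0.353)² = 1.707 kg·m²; I_B = (2.39)(0.414)² = 0.4096 kg·m².
Taking A's sense as positive: L = (1.707)(746) = 1274 kg·m²·rpm.
Combined I = 1.707 + 0.4096 = 2.117 kg·m².
ω_f = L / I = 1274 / 2.117 = 601.6 rpm.

|ω_f| ≈ 602 rpm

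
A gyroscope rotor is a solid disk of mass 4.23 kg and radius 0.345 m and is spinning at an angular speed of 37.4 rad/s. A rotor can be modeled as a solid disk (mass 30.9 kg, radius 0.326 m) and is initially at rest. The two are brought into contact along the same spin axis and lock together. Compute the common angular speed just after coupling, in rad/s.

|ω_f| ≈ 4.97 rad/s

No external torque acts about the common axis, so total angular momentum is conserved.
Moments of inertia: I_A = ½(4.23)(0.345)² = 0.2517 kg·m²; I_B = ½(30.9)(0.326)² = 1.642 kg·m².
Taking A's sense as positive: L = (0.2517)(37.4) = 9.415 kg·m²·rad/s.
Combined I = 0.2517 + 1.642 = 1.894 kg·m².
ω_f = L / I = 9.415 / 1.894 = 4.972 rad/s.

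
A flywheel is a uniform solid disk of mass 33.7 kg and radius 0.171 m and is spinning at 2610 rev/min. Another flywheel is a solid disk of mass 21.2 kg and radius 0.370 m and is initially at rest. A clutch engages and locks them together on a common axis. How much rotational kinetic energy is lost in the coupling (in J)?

ΔKE lost ≈ 13700 J

The coupling torques are internal; angular momentum about the shared axis is conserved.
Moments of inertia: I_A = ½(33.7)(0.171)² = 0.4927 kg·m²; I_B = ½(21.2)(0.370)² = 1.451 kg·m².
Taking A's sense as positive: L = (0.4927)(2610) = 1286 kg·m²·rpm.
Combined I = 0.4927 + 1.451 = 1.944 kg·m².
ω_f = L / I = 1286 / 1.944 = 661.6 rpm.
KE_i = ½ΣIω² = 18400 J; KE_f = ½(1.944)(69.28)² = 4665 J.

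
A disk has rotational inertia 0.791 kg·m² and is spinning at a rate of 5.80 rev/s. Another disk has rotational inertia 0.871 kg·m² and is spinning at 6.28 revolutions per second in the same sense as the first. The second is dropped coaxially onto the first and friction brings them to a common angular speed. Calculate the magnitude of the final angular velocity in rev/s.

No external torque acts about the common axis, so total angular momentum is conserved.
Taking A's sense as positive: L = (0.7910)(5.80) + (0.8710)(6.28) = 10.06 kg·m²·rev/s.
Combined I = 0.7910 + 0.8710 = 1.662 kg·m².
ω_f = L / I = 10.06 / 1.662 = 6.052 rev/s.

|ω_f| ≈ 6.05 rev/s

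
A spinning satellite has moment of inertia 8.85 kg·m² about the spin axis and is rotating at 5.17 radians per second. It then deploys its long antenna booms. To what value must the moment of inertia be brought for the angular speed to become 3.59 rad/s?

I₂ ≈ 12.7 kg·m²

With no external torque about the axis, L is conserved: I₁ω₁ = I₂ω₂.
I₂ = I₁ω₁ / ω₂ = (8.85)(5.17) / (3.59) = 12.74 kg·m².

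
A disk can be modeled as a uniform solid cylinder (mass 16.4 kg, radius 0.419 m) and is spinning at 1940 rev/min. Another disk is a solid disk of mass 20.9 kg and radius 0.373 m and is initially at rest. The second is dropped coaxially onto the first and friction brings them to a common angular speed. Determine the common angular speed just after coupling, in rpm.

No external torque acts about the common axis, so total angular momentum is conserved.
Moments of inertia: I_A = ½(16.4)(0.419)² = 1.440 kg·m²; I_B = ½(20.9)(0.373)² = 1.454 kg·m².
Taking A's sense as positive: L = (1.440)(1940) = 2793 kg·m²·rpm.
Combined I = 1.440 + 1.454 = 2.893 kg·m².
ω_f = L / I = 2793 / 2.893 = 965.2 rpm.

|ω_f| ≈ 965 rpm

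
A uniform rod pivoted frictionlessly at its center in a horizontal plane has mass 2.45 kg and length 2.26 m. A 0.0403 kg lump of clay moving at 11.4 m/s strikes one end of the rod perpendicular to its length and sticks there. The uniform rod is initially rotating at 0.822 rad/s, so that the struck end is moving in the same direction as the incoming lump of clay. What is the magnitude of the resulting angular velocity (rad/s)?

|ω_f| ≈ 1.26 rad/s

The axle reaction passes through the pivot and exerts no torque about it; angular momentum about the pivot is conserved through the impact.
I_p = (1/12)(2.45)(2.26)² = 1.043 kg·m². Taking the sense of the lump of clay's angular momentum as positive, L_{lump} = m v R = (0.0403)(11.4)(2.26/2) = 0.5191 kg·m²/s.
L_i = +I_p ω_p + m v R = +(1.043)(0.822) + 0.5191 = 1.376 kg·m²/s.
After sticking, I_f = I_p + m R² = 1.043 + (0.0403)(2.26/2)² = 1.094 kg·m².
ω_f = L_i / I_f = 1.376 / 1.094 = 1.258 rad/s.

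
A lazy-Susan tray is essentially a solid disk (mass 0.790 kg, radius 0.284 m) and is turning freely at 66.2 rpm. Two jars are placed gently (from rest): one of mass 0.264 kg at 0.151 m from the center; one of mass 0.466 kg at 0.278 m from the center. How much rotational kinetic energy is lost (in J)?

energy lost ≈ 0.435 J

No external torque acts about the center; L_before = L_after.
I_p = ½(0.790)(0.284)² = 0.03186 kg·m².
Added inertia Σmr² = (0.264)(0.151)² + (0.466)(0.278)² = 0.04203 kg·m²; I_f = 0.03186 + 0.04203 = 0.07389 kg·m².
ω_f = I_p ω_i / I_f = (0.03186)(66.2) / 0.07389 = 28.54 rpm.
KE_i = ½(0.03186)(6.932 rad/s)² = 0.7656 J; KE_f = ½(0.07389)(2.989)² = 0.3301 J.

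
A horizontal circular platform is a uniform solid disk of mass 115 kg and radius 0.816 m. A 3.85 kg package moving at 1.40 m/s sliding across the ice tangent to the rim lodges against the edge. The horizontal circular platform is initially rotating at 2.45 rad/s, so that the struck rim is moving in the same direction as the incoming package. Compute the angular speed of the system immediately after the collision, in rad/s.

The axle reaction passes through the central axle and exerts no torque about it; angular momentum about the central axle is conserved through the impact.
I_p = ½(115)(0.816)² = 38.29 kg·m². Taking the sense of the package's angular momentum as positive, L_{package} = m v R = (3.85)(1.40)(0.816) = 4.398 kg·m²/s.
L_i = +I_p ω_p + m v R = +(38.29)(2.45) + 4.398 = 98.20 kg·m²/s.
After sticking, I_f = I_p + m R² = 38.29 + (3.85)(0.816)² = 40.85 kg·m².
ω_f = L_i / I_f = 98.20 / 40.85 = 2.404 rad/s.

|ω_f| ≈ 2.40 rad/s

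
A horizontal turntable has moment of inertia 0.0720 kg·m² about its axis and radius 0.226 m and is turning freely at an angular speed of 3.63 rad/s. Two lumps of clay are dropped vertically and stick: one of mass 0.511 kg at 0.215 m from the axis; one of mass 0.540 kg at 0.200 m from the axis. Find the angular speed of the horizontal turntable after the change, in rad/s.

The added mass arrives with no angular momentum about the axis, and any external torque about the axis is negligible, so the system's angular momentum is conserved.
Added inertia Σmr² = (0.511)(0.215)² + (0.540)(0.200)² = 0.04522 kg·m²; I_f = 0.07200 + 0.04522 = 0.1172 kg·m².
ω_f = I_p ω_i / I_f = (0.07200)(3.63) / 0.1172 = 2.230 rad/s.

ω_f ≈ 2.23 rad/s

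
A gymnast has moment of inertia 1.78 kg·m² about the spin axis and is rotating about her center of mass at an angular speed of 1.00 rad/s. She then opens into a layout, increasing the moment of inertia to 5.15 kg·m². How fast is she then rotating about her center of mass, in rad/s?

With no external torque about the axis, L is conserved: I₁ω₁ = I₂ω₂.
ω₂ = I₁ω₁ / I₂ = (1.780)(1.00 rad/s) / (5.150) = 0.3456 rad/s.

ω₂ ≈ 0.346 rad/s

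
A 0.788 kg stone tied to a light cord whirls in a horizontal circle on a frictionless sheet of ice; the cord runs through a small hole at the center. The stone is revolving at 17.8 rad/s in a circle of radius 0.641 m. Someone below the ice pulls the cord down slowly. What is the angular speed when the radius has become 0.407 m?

No torque about the axis ⇒ m r₁² ω₁ = m r₂² ω₂.
ω₂ = ω₁ (r₁/r₂)² = (17.8)(0.641/0.407)² = 44.15 rad/s.

ω₂ ≈ 44.2 rad/s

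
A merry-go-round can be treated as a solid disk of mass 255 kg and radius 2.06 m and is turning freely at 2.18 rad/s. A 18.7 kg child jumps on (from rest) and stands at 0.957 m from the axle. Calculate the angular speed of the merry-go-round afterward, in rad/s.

No external torque acts about the axle; L_before = L_after.
I_p = ½(255)(2.06)² = 541.1 kg·m².
Added inertia Σmr² = (18.7)(0.957)² = 17.13 kg·m²; I_f = 541.1 + 17.13 = 558.2 kg·m².
ω_f = I_p ω_i / I_f = (541.1)(2.18) / 558.2 = 2.113 rad/s.

ω_f ≈ 2.11 rad/s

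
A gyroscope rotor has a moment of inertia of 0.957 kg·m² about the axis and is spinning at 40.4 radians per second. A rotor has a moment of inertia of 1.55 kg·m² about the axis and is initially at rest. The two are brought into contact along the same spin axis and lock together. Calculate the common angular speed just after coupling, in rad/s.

|ω_f| ≈ 15.4 rad/s

No external torque acts about the common axis, so total angular momentum is conserved.
Taking A's sense as positive: L = (0.9570)(40.4) = 38.66 kg·m²·rad/s.
Combined I = 0.9570 + 1.550 = 2.507 kg·m².
ω_f = L / I = 38.66 / 2.507 = 15.42 rad/s.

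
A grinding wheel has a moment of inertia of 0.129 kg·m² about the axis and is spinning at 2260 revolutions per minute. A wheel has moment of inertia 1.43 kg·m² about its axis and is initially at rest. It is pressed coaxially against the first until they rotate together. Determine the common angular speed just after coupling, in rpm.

No external torque acts about the common axis, so total angular momentum is conserved.
Taking A's sense as positive: L = (0.1290)(2260) = 291.5 kg·m²·rpm.
Combined I = 0.1290 + 1.430 = 1.559 kg·m².
ω_f = L / I = 291.5 / 1.559 = 187.0 rpm.

|ω_f| ≈ 187 rpm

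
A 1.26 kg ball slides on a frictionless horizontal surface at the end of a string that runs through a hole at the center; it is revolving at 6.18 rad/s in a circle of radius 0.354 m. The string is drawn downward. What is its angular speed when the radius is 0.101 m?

The constraining force is radial, so m r² ω about the center is conserved.
ω₂ = ω₁ (r₁/r₂)² = (6.18)(0.354/0.101)² = 75.92 rad/s.

ω₂ ≈ 75.9 rad/s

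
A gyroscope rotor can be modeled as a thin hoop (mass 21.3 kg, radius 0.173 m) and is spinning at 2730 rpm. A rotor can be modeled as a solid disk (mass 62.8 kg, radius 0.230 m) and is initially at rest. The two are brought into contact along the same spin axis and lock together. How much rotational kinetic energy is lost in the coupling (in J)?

The coupling torques are internal; angular momentum about the shared axis is conserved.
Moments of inertia: I_A = (21.3)(0.173)² = 0.6375 kg·m²; I_B = ½(62.8)(0.230)² = 1.661 kg·m².
Taking A's sense as positive: L = (0.6375)(2730) = 1740 kg·m²·rpm.
Combined I = 0.6375 + 1.661 = 2.299 kg·m².
ω_f = L / I = 1740 / 2.299 = 757.1 rpm.
KE_i = ½ΣIω² = 26050 J; KE_f = ½(2.299)(79.29)² = 7225 J.

ΔKE lost ≈ 18800 J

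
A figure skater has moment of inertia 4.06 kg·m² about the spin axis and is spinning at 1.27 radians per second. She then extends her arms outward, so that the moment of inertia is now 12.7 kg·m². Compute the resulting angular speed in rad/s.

ω₂ ≈ 0.406 rad/s

Angular momentum about the spin axis is conserved since the torque about it is zero.
ω₂ = I₁ω₁ / I₂ = (4.060)(1.27 rad/s) / (12.70) = 0.4060 rad/s.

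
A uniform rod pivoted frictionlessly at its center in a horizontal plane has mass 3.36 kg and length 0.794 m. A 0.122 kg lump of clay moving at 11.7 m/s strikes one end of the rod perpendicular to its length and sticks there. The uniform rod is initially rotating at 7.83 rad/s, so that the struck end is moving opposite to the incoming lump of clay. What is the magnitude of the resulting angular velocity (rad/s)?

|ω_f| ≈ 4.17 rad/s

About the pivot the impulsive forces during the collision are internal, so angular momentum about that axis is conserved.
I_p = (1/12)(3.36)(0.794)² = 0.1765 kg·m². Taking the sense of the lump of clay's angular momentum as positive, L_{lump} = m v R = (0.122)(11.7)(0.794/2) = 0.5667 kg·m²/s.
L_i = −I_p ω_p + m v R = −(0.1765)(7.83) + 0.5667 = -0.8155 kg·m²/s.
After sticking, I_f = I_p + m R² = 0.1765 + (0.122)(0.794/2)² = 0.1958 kg·m².
ω_f = L_i / I_f = -0.8155 / 0.1958 = -4.166 rad/s.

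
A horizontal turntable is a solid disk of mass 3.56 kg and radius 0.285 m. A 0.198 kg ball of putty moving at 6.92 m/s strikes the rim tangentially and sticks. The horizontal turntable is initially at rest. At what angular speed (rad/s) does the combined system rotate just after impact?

The axle reaction passes through the axle and exerts no torque about it; angular momentum about the axle is conserved through the impact.
I_p = ½(3.56)(0.285)² = 0.1446 kg·m². Taking the sense of the ball of putty's angular momentum as positive, L_{ball} = m v R = (0.198)(6.92)(0.285) = 0.3905 kg·m²/s.
L_i = 0 + 0.3905 = 0.3905 kg·m²/s.
After sticking, I_f = I_p + m R² = 0.1446 + (0.198)(0.285)² = 0.1607 kg·m².
ω_f = L_i / I_f = 0.3905 / 0.1607 = 2.431 rad/s.

|ω_f| ≈ 2.43 rad/s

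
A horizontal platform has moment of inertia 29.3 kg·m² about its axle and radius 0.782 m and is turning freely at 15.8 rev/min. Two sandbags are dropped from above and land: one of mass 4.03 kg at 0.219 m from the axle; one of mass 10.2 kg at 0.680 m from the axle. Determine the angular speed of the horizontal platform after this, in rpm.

No external torque acts about the axle; L_before = L_after.
Added inertia Σmr² = (4.03)(0.219)² + (10.2)(0.680)² = 4.910 kg·m²; I_f = 29.30 + 4.910 = 34.21 kg·m².
ω_f = I_p ω_i / I_f = (29.30)(15.8) / 34.21 = 13.53 rpm.

ω_f ≈ 13.5 rpm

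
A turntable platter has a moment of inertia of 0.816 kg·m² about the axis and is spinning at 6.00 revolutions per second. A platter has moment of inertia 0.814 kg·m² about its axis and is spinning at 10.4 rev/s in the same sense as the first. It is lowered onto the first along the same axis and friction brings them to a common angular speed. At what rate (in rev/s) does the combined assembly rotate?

|ω_f| ≈ 8.20 rev/s

The coupling torques are internal; angular momentum about the shared axis is conserved.
Taking A's sense as positive: L = (0.8160)(6.00) + (0.8140)(10.4) = 13.36 kg·m²·rev/s.
Combined I = 0.8160 + 0.8140 = 1.630 kg·m².
ω_f = L / I = 13.36 / 1.630 = 8.197 rev/s.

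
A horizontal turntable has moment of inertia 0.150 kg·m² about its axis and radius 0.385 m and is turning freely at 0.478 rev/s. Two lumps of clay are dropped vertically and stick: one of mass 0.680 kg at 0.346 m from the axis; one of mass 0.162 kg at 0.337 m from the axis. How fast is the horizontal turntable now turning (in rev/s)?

ω_f ≈ 0.287 rev/s

The added mass arrives with no angular momentum about the axis, and any external torque about the axis is negligible, so the system's angular momentum is conserved.
Added inertia Σmr² = (0.680)(0.346)² + (0.162)(0.337)² = 0.09981 kg·m²; I_f = 0.1500 + 0.09981 = 0.2498 kg·m².
ω_f = I_p ω_i / I_f = (0.1500)(0.478) / 0.2498 = 0.2870 rev/s.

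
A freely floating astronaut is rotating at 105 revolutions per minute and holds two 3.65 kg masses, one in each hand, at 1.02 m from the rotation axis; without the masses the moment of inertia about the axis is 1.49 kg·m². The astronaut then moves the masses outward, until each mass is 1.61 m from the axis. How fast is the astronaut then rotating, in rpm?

ω₂ ≈ 46.7 rpm

No external torque acts about the spin axis, so angular momentum is conserved.
I₁ = 1.49 + 2(3.65)(1.02)² = 9.085 kg·m²; I₂ = 1.49 + 2(3.65)(1.61)² = 20.41 kg·m².
ω₂ = I₁ω₁ / I₂ = (9.085)(105 rpm) / (20.41) = 46.73 rpm.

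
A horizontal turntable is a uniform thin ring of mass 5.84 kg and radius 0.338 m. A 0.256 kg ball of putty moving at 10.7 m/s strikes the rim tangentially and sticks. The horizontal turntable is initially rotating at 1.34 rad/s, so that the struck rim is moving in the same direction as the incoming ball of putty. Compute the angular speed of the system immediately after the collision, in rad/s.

The axle reaction passes through the axle and exerts no torque about it; angular momentum about the axle is conserved through the impact.
I_p = (5.84)(0.338)² = 0.6672 kg·m². Taking the sense of the ball of putty's angular momentum as positive, L_{ball} = m v R = (0.256)(10.7)(0.338) = 0.9258 kg·m²/s.
L_i = +I_p ω_p + m v R = +(0.6672)(1.34) + 0.9258 = 1.820 kg·m²/s.
After sticking, I_f = I_p + m R² = 0.6672 + (0.256)(0.338)² = 0.6964 kg·m².
ω_f = L_i / I_f = 1.820 / 0.6964 = 2.613 rad/s.

|ω_f| ≈ 2.61 rad/s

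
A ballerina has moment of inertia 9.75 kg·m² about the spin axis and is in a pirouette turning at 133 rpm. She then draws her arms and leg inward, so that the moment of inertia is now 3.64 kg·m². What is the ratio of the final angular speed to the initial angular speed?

ω₂/ω₁ ≈ 2.68

Angular momentum about the spin axis is conserved since the torque about it is zero.
ω₂/ω₁ = I₁/I₂ = 9.750 / 3.640 = 2.679.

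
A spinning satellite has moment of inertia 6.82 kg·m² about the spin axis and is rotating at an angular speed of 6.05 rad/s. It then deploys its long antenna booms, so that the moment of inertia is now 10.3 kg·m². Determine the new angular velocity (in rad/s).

ω₂ ≈ 4.01 rad/s

Angular momentum about the spin axis is conserved since the torque about it is zero.
ω₂ = I₁ω₁ / I₂ = (6.820)(6.05 rad/s) / (10.30) = 4.006 rad/s.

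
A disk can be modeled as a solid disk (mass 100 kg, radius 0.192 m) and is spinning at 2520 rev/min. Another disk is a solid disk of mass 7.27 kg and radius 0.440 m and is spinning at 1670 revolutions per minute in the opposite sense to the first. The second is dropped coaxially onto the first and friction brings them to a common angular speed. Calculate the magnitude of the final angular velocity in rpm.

No external torque acts about the common axis, so total angular momentum is conserved.
Moments of inertia: I_A = ½(100)(0.192)² = 1.843 kg·m²; I_B = ½(7.27)(0.440)² = 0.7037 kg·m².
Taking A's sense as positive: L = (1.843)(2520) − (0.7037)(1670) = 3470 kg·m²·rpm.
Combined I = 1.843 + 0.7037 = 2.547 kg·m².
ω_f = L / I = 3470 / 2.547 = 1362 rpm.

|ω_f| ≈ 1360 rpm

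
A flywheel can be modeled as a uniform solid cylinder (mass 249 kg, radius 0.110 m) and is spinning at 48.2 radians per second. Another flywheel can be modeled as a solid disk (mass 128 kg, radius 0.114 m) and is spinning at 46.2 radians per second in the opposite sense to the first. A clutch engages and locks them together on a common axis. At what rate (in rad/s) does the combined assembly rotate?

|ω_f| ≈ 14.6 rad/s

No external torque acts about the common axis, so total angular momentum is conserved.
Moments of inertia: I_A = ½(249)(0.110)² = 1.506 kg·m²; I_B = ½(128)(0.114)² = 0.8317 kg·m².
Taking A's sense as positive: L = (1.506)(48.2) − (0.8317)(46.2) = 34.18 kg·m²·rad/s.
Combined I = 1.506 + 0.8317 = 2.338 kg·m².
ω_f = L / I = 34.18 / 2.338 = 14.62 rad/s.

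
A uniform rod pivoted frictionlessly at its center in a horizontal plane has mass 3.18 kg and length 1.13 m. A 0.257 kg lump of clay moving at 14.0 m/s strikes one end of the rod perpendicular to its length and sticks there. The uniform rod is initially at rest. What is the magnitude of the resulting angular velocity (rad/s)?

About the pivot the impulsive forces during the collision are internal, so angular momentum about that axis is conserved.
I_p = (1/12)(3.18)(1.13)² = 0.3384 kg·m². Taking the sense of the lump of clay's angular momentum as positive, L_{lump} = m v R = (0.257)(14.0)(1.13/2) = 2.033 kg·m²/s.
L_i = 0 + 2.033 = 2.033 kg·m²/s.
After sticking, I_f = I_p + m R² = 0.3384 + (0.257)(1.13/2)² = 0.4204 kg·m².
ω_f = L_i / I_f = 2.033 / 0.4204 = 4.835 rad/s.

|ω_f| ≈ 4.84 rad/s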